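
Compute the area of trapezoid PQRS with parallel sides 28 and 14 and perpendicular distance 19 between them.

A trapezoid's area equals the midsegment times the height.
The midsegment is (28 + 14) / 2 = 21.
Area = 21 * 19 = 399.

399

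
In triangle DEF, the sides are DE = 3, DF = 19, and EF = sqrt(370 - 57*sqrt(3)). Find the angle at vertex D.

By the inverse law of cosines: cos(D) = (DE² + DF² - EF²) / (2 × DE × DF)
cos(D) = (3² + 19² - (sqrt(370 - 57*sqrt(3)))²) / (2 × 3 × 19)
cos(D) = (9 + 361 - (370 - 57*sqrt(3))) / 114
cos(D) = sqrt(3)/2
D = arccos(sqrt(3)/2) = 30°

30°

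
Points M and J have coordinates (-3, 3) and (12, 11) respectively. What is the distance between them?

d = sqrt((15)^2 + (8)^2) = sqrt(289) = 17

17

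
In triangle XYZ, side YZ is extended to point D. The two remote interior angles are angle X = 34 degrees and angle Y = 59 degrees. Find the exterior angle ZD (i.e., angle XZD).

Exterior angle = 34 + 59 = 93 degrees (exterior angle theorem).

93 degrees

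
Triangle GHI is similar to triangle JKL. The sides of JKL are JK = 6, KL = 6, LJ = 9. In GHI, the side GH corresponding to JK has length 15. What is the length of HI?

k = 15/6 = 5/2. HI = 5/2 * 6 = 15.

15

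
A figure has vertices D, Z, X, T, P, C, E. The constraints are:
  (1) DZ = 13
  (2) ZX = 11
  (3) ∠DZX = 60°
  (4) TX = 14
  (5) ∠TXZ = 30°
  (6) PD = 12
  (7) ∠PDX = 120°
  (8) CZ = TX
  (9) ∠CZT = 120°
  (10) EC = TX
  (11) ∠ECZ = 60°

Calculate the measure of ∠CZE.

From the given relations: CZ = TX = 14; EC = TX = 14.
Step 1: By the law of cosines on triangle ZCE: ZE² = 14² + 14² − 2·14·14·cos(60°) = 196, so ZE = 14.
Step 2: By the inverse law of cosines on triangle CZE: cos(∠CZE) = (14² + 14² − 14²) / (2·14·14) = 196/392 = 0.5, so ∠CZE = 60°.

Therefore, the measure of angle ∠CZE = 60°.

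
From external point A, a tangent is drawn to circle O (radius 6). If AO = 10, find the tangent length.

The tangent, radius, and line from the external point to the center form a right triangle.
The right angle is where the tangent meets the radius.
By the Pythagorean theorem: tangent² + 6² = 10²
tangent² = 100 - 36 = 64
tangent = 8

8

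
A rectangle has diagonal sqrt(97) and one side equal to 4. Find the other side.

The diagonal of a rectangle forms a right triangle with the two sides.
Rearranging the Pythagorean theorem: missing side = sqrt(d^2 - known^2).
= sqrt(97 - 16) = sqrt(81) = 9.

9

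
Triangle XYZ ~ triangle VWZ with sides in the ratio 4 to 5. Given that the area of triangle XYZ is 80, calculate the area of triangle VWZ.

For similar figures, the area ratio equals the square of the side ratio.
Side ratio (XYZ to VWZ) = 4:5, so area ratio = 4^2:5^2 = 16:25.
If the area of XYZ is 80, then the area of VWZ = 80 * (25/16) = 125.

125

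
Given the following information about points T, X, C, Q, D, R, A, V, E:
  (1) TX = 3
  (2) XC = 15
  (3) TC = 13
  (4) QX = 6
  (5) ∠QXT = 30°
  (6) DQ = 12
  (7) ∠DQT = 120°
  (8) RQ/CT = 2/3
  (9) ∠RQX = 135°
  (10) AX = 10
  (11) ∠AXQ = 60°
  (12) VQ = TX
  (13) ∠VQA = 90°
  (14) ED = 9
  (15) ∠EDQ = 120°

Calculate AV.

From the given relations: VQ = TX = 3.
Step 1: By the law of cosines on triangle AXQ: AQ² = 10² + 6² − 2·10·6·cos(60°) = 76, so AQ = 2·√19.
Step 2: By the law of cosines on triangle AQV: AV² = (2·√19)² + 3² − 2·2·√19·3·cos(90°) = 85, so AV = √85.

Therefore, the length of AV = √85.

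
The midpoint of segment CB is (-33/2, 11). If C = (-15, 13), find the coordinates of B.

Using the midpoint formula: M = ((x1 + x2)/2, (y1 + y2)/2)
We know M = (-33/2, 11) and C = (-15, 13)
For x: -33/2 = (-15 + x2)/2, so x2 = 2*-33/2 - -15 = -18
For y: 11 = (13 + y2)/2, so y2 = 2*11 - 13 = 9
B = (-18, 9)

(-18, 9)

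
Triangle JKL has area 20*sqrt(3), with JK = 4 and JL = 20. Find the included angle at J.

Area = (1/2) * a * b * sin(C)
sin(C) = 2 * Area / (a * b)
sin(C) = 2 * 20*sqrt(3) / (4 * 20)
sin(C) = sqrt(3)/2
C = arcsin(sqrt(3)/2) = 60°
Since sin(180° - C) = sin(C), the obtuse angle 120° gives the same area, so C = 60° or C = 120°.

60° or 120°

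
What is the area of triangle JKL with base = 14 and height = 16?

Area = (1/2)(14)(16) = 112

112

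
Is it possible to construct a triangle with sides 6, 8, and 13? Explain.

Sort the sides: 6, 8, 13.
It suffices to check that the sum of the two smallest exceeds the largest:
6 + 8 = 14 > 13. ✓
Yes, a valid triangle can be formed.

Yes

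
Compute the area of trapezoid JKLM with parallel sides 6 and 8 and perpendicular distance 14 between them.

A trapezoid's area equals the midsegment times the height.
The midsegment is (6 + 8) / 2 = 7.
Area = 7 * 14 = 98.

98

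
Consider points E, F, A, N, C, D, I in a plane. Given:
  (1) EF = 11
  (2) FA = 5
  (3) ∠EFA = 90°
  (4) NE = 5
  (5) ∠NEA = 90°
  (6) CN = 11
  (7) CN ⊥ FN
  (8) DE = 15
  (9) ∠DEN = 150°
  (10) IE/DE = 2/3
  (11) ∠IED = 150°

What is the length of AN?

Step 1: By the law of cosines on triangle EFA: EA² = 11² + 5² − 2·11·5·cos(90°) = 146, so EA = √146.
Step 2: By the law of cosines on triangle AEN: AN² = √146² + 5² − 2·√146·5·cos(90°) = 171, so AN = 3·√19.

Therefore, the length of AN = 3·√19.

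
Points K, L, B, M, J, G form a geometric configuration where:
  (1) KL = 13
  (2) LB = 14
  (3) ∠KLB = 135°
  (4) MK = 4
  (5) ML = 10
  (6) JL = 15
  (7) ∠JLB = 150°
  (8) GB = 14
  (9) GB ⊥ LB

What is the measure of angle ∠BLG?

Step 1: By the law of cosines on triangle LBG: LG² = 14² + 14² − 2·14·14·cos(90°) = 392, so LG = 14·√2.
Step 2: By the inverse law of cosines on triangle BLG: cos(∠BLG) = (14² + (14·√2)² − 14²) / (2·14·14·√2) = 392/554.37 = 0.7071, so ∠BLG = 45°.

Therefore, the measure of angle ∠BLG = 45°.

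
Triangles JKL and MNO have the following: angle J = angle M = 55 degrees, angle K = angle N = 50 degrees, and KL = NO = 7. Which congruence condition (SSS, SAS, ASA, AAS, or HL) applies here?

Consider the given information: angle J = angle M = 55 degrees, angle K = angle N = 50 degrees, and KL = NO = 7
This is not SSS or SAS: SSS requires all three pairs of sides, but we don't have that. SAS requires two sides and the included angle between them.
The correct criterion is AAS. Two pairs of corresponding angles and a non-included side are equal (Angle-Angle-Side).

AAS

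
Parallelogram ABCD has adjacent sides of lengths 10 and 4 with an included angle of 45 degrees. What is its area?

Area = 10 * 4 * sin(45°) = 40 * sqrt(2)/2 = 20*sqrt(2)

20*sqrt(2)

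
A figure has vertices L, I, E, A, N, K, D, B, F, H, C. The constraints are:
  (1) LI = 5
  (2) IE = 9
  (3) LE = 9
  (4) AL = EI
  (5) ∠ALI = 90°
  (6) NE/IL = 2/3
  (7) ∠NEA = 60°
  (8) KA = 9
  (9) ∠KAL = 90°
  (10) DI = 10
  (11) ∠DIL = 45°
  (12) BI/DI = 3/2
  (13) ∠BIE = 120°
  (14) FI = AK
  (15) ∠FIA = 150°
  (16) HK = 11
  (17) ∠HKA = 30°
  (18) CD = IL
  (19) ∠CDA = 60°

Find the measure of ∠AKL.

From the given relations: AL = EI = 9.
Step 1: By the law of cosines on triangle KAL: KL² = 9² + 9² − 2·9·9·cos(90°) = 162, so KL = 9·√2.
Step 2: By the inverse law of cosines on triangle AKL: cos(∠AKL) = (9² + (9·√2)² − 9²) / (2·9·9·√2) = 162/229.1 = 0.7071, so ∠AKL = 45°.

Therefore, the measure of angle ∠AKL = 45°.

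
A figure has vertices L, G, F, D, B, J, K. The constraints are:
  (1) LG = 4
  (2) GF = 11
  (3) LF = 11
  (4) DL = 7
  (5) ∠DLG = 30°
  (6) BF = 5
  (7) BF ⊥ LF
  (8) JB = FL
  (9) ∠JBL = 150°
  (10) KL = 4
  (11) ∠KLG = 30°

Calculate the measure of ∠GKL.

Step 1: By the law of cosines on triangle KLG: KG² = 4² + 4² − 2·4·4·cos(30°) = 4.29, so KG ≈ 2.07.
Step 2: By the inverse law of cosines on triangle GKL: cos(∠GKL) = (2.07² + 4² − 4²) / (2·2.07·4) = 4.29/16.56 = 0.2588, so ∠GKL = 75°.

Therefore, the measure of angle ∠GKL = 75°.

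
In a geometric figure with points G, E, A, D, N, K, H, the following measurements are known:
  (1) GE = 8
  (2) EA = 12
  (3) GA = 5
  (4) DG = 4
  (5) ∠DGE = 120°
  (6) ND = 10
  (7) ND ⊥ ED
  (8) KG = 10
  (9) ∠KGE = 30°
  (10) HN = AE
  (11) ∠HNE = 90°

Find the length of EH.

From the given relations: HN = AE = 12.
Step 1: By the law of cosines on triangle EGD: ED² = 8² + 4² − 2·8·4·cos(120°) = 112, so ED = 4·√7.
Step 2: By the law of cosines on triangle EDN: EN² = (4·√7)² + 10² − 2·4·√7·10·cos(90°) = 212, so EN = 2·√53.
Step 3: By the law of cosines on triangle ENH: EH² = (2·√53)² + 12² − 2·2·√53·12·cos(90°) = 356, so EH = 2·√89.

Therefore, the length of EH = 2·√89.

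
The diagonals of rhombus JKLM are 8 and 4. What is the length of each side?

In a rhombus, the diagonals bisect each other perpendicularly, creating four congruent right triangles.
Each triangle has legs 4 (half of 8) and 2 (half of 4).
The hypotenuse of each right triangle is a side of the rhombus:
side = sqrt(4^2 + 2^2) = sqrt(20) = 2*sqrt(5)

2*sqrt(5)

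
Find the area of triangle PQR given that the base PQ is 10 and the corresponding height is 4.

A triangle's area is half the area of a rectangle with the same base and height.
Area = (1/2) * 10 * 4 = 20.

20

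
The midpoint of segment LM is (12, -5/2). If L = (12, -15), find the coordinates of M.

Using the midpoint formula: M = ((x1 + x2)/2, (y1 + y2)/2)
We know M = (12, -5/2) and L = (12, -15)
For x: 12 = (12 + x2)/2, so x2 = 2*12 - 12 = 12
For y: -5/2 = (-15 + y2)/2, so y2 = 2*-5/2 - -15 = 10
M = (12, 10)

(12, 10)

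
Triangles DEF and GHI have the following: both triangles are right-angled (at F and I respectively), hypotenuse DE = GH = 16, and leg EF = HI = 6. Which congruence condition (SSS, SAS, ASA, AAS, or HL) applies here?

Consider the given information: both triangles are right-angled (at F and I respectively), hypotenuse DE = GH = 16, and leg EF = HI = 6
This is not SSS or ASA: SSS requires all three pairs of sides, but we don't have that. ASA requires two angles and the side between them.
The correct criterion is HL. The hypotenuse and one leg of two right triangles are equal (Hypotenuse-Leg).

HL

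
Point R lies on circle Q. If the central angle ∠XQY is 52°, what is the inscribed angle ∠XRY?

Inscribed angle = 52° / 2 = 26° (inscribed angle theorem).

26°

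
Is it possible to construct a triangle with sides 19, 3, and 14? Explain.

Check the triangle inequality: 3 + 14 = 17 ≤ 19.
Since the sum of two sides does not exceed the third, no triangle can be formed.

No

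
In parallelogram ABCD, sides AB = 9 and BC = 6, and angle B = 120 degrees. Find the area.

Area = a * b * sin(theta)
Area = 9 * 6 * sin(120 degrees)
Area = 54 * sqrt(3)/2
Area = 27*sqrt(3)

27*sqrt(3)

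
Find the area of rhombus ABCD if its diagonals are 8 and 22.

Area = (8 * 22) / 2 = 176 / 2 = 88

88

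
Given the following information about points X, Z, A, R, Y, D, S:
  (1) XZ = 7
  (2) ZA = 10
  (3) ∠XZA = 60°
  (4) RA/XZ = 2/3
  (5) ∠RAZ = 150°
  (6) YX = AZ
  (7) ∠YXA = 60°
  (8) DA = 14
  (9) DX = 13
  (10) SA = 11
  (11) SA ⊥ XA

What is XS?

Step 1: By the law of cosines on triangle XZA: XA² = 7² + 10² − 2·7·10·cos(60°) = 79, so XA = √79.
Step 2: By the law of cosines on triangle XAS: XS² = √79² + 11² − 2·√79·11·cos(90°) = 200, so XS = 10·√2.

Therefore, the length of XS = 10·√2.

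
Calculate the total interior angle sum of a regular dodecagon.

The sum of interior angles of an n-sided polygon is (n - 2) * 180.
For n = 12: (12 - 2) * 180 = 10 * 180 = 1800 degrees.

1800 degrees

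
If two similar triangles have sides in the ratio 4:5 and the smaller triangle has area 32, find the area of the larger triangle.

The ratio of areas of similar triangles = (side ratio)^2.
Side ratio = 4:5, so area ratio = 16:25.
Area of the larger triangle / Area of the smaller triangle = 25/16
Area of the larger triangle = 32 * 25/16 = 50

50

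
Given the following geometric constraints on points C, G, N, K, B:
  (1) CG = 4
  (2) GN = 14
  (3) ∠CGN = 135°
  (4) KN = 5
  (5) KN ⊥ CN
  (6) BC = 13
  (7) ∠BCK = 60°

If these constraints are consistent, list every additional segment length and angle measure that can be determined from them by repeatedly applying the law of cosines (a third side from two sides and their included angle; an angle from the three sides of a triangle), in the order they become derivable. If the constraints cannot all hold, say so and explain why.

The constraints are consistent. Derivable facts, in order:
After 1 step:
- CN ≈ 17.06
After 2 steps:
- CK ≈ 17.78
- ∠CNG = 9.54°
- ∠GCN = 35.46°
After 3 steps:
- KB ≈ 15.94
- ∠CKN = 73.67°
- ∠KCN = 16.33°
After 4 steps:
- ∠BKC = 44.94°
- ∠CBK = 75.06°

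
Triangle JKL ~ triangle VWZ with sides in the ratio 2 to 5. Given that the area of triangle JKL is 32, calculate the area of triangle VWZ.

For similar figures, the area ratio equals the square of the side ratio.
Side ratio (JKL to VWZ) = 2:5, so area ratio = 2^2:5^2 = 4:25.
If the area of JKL is 32, then the area of VWZ = 32 * (25/4) = 200.

200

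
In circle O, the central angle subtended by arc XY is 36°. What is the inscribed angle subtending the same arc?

An inscribed angle intercepts an arc from a point on the circle, while the central angle intercepts the same arc from the center.
The inscribed angle is always half the central angle: 36° / 2 = 18°.

18°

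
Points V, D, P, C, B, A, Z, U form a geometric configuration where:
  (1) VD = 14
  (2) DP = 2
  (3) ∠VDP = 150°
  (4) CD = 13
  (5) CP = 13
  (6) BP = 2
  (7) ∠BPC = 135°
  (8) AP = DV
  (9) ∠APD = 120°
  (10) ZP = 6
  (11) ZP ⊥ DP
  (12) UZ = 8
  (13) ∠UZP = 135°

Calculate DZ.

Step 1: By the law of cosines on triangle DPZ: DZ² = 2² + 6² − 2·2·6·cos(90°) = 40, so DZ = 2·√10.

Therefore, the length of DZ = 2·√10.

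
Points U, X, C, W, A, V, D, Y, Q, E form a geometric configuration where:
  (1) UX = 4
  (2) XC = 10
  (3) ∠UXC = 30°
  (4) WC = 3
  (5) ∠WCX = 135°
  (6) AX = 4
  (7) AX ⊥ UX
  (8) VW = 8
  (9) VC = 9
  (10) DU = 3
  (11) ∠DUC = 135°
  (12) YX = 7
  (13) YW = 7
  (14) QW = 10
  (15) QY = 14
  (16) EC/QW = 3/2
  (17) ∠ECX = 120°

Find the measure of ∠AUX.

Step 1: By the law of cosines on triangle UXA: UA² = 4² + 4² − 2·4·4·cos(90°) = 32, so UA = 4·√2.
Step 2: By the inverse law of cosines on triangle AUX: cos(∠AUX) = ((4·√2)² + 4² − 4²) / (2·4·√2·4) = 32/45.25 = 0.7071, so ∠AUX = 45°.

Therefore, the measure of angle ∠AUX = 45°.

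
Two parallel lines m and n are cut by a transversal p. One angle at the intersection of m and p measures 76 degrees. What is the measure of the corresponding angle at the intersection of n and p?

Corresponding angles formed by parallel lines and a transversal are equal.
The given angle is 76 degrees.
The corresponding angle = 76 degrees.

76 degrees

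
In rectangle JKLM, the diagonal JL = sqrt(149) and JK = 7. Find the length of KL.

The diagonal of a rectangle forms a right triangle with the two sides.
Rearranging the Pythagorean theorem: missing side = sqrt(d^2 - known^2).
= sqrt(149 - 49) = sqrt(100) = 10.

10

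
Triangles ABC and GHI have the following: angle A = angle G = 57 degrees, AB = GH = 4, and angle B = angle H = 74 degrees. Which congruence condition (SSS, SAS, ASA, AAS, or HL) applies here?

The given information provides:
angle A = angle G = 57 degrees, AB = GH = 4, and angle B = angle H = 74 degrees
This matches the ASA congruence theorem.
Two pairs of corresponding angles and the included side are equal (Angle-Side-Angle).

ASA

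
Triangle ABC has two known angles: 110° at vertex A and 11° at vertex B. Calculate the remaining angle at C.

The interior angles sum to 180°: angle C = 180 - 110 - 11 = 59°.
The triangle is obtuse (angles 110°, 11°, 59°).

59 degrees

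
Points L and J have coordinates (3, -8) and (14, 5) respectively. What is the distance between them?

The horizontal distance is |14 - 3| = 11 and the vertical distance is |5 - -8| = 13.
By the Pythagorean theorem, d = sqrt(11^2 + 13^2) = sqrt(290).

sqrt(290)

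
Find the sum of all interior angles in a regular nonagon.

The sum of interior angles of an n-sided polygon is (n - 2) * 180.
For n = 9: (9 - 2) * 180 = 7 * 180 = 1260 degrees.

1260 degrees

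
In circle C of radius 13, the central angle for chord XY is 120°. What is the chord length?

Chord = 2(13) sin(60°) = 13*sqrt(3)

13*sqrt(3)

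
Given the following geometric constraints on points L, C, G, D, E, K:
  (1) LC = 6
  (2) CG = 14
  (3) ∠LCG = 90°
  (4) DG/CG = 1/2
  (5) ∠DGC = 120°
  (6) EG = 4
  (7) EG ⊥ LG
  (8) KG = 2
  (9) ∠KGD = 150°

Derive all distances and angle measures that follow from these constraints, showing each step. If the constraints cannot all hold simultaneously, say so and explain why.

The constraints are consistent.

From the given relations:
  DG = 1/2·CG = 1/2·14 = 7

Step 1: From LC = 6, CG = 14, and ∠LCG = 90°, by the law of cosines:
  LG² = LC² + CG² - 2·LC·CG·cos(90°) = 36 + 196 - 0 = 232
  LG = 2·√58

Step 2: From CG = 14, GD = 7, and ∠CGD = 120°, by the law of cosines:
  CD² = CG² + GD² - 2·CG·GD·cos(120°) = 196 + 49 + 98 = 343
  CD = 7·√7

Step 3: From DG = 7, GK = 2, and ∠DGK = 150°, by the law of cosines:
  DK² = DG² + GK² - 2·DG·GK·cos(150°) = 49 + 4 + 24.25 = 77.25
  DK ≈ 8.79

Step 4: From LG = 2·√58, GE = 4, and ∠LGE = 90°, by the law of cosines:
  LE² = LG² + GE² - 2·LG·GE·cos(90°) = 232 + 16 - 0 = 248
  LE = 2·√62

Step 5: From LC = 6, LG = 2·√58, CG = 14, by the inverse law of cosines:
  cos(∠CLG) = (LC² + LG² - CG²) / (2·LC·LG)
  ∠CLG = 66.8°

Step 6: From CD = 7·√7, CG = 14, DG = 7, by the inverse law of cosines:
  cos(∠DCG) = (CD² + CG² - DG²) / (2·CD·CG)
  ∠DCG = 19.11°

Step 7: From GC = 14, GL = 2·√58, CL = 6, by the inverse law of cosines:
  cos(∠CGL) = (GC² + GL² - CL²) / (2·GC·GL)
  ∠CGL = 23.2°

Step 8: From DC = 7·√7, DG = 7, CG = 14, by the inverse law of cosines:
  cos(∠CDG) = (DC² + DG² - CG²) / (2·DC·DG)
  ∠CDG = 40.89°

Step 9: From DG = 7, DK = 8.79, GK = 2, by the inverse law of cosines:
  cos(∠GDK) = (DG² + DK² - GK²) / (2·DG·DK)
  ∠GDK = 6.53°

Step 10: From KD = 8.79, KG = 2, DG = 7, by the inverse law of cosines:
  cos(∠DKG) = (KD² + KG² - DG²) / (2·KD·KG)
  ∠DKG = 23.47°

Step 11: From LE = 2·√62, LG = 2·√58, EG = 4, by the inverse law of cosines:
  cos(∠ELG) = (LE² + LG² - EG²) / (2·LE·LG)
  ∠ELG = 14.71°

Step 12: From EG = 4, EL = 2·√62, GL = 2·√58, by the inverse law of cosines:
  cos(∠GEL) = (EG² + EL² - GL²) / (2·EG·EL)
  ∠GEL = 75.29°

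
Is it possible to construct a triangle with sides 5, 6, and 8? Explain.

For three segments to close into a triangle, no single side can be as long as the other two combined.
The longest side is 8, and 5 + 6 = 11 > 8.
A triangle can be formed.

Yes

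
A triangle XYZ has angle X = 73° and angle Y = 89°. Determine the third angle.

By the triangle angle sum property, the three interior angles of any triangle add up to 180°.
We know angle X = 73° and angle Y = 89°, so their sum is 162°.
Therefore angle Z = 180° - 162° = 18°.

18 degrees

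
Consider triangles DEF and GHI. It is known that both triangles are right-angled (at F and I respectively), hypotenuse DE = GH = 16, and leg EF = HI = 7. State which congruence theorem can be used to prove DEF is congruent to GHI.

The given information provides:
both triangles are right-angled (at F and I respectively), hypotenuse DE = GH = 16, and leg EF = HI = 7
This matches the HL congruence theorem.
The hypotenuse and one leg of two right triangles are equal (Hypotenuse-Leg).

HL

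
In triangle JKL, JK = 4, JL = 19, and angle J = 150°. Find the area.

Area = (1/2) * JK * JL * sin(J)
Area = (1/2) * 4 * 19 * sin(150°)
Area = (1/2) * 4 * 19 * 1/2
Area = 19

19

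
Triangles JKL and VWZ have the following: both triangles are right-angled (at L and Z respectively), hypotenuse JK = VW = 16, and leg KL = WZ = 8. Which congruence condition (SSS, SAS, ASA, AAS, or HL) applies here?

The given information provides:
both triangles are right-angled (at L and Z respectively), hypotenuse JK = VW = 16, and leg KL = WZ = 8
This matches the HL congruence theorem.
The hypotenuse and one leg of two right triangles are equal (Hypotenuse-Leg).

HL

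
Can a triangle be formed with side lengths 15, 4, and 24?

The longest side is 24. The other two sides sum to 4 + 15 = 19.
Since 19 ≤ 24, the two shorter sides cannot reach around to close the triangle.

No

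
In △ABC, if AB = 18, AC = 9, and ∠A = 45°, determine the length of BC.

Law of cosines: BC^2 = 18^2 + 9^2 - 2(18)(9)cos(45°) = 405 - 162*sqrt(2), so BC = 9*sqrt(5 - 2*sqrt(2)).

9*sqrt(5 - 2*sqrt(2))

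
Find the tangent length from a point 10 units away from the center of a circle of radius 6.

Let T be the point of tangency. Then CT ⊥ MT (radius ⊥ tangent).
In right triangle CTM: CM² = CT² + MT²
10² = 6² + MT²
MT² = 64, MT = 8

8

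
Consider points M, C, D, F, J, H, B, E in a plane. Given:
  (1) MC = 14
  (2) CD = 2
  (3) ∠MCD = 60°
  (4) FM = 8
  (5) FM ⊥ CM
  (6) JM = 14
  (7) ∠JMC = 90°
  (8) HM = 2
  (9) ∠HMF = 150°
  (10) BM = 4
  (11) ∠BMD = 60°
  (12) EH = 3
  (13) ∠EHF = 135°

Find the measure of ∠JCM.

Step 1: By the law of cosines on triangle CMJ: CJ² = 14² + 14² − 2·14·14·cos(90°) = 392, so CJ = 14·√2.
Step 2: By the inverse law of cosines on triangle JCM: cos(∠JCM) = ((14·√2)² + 14² − 14²) / (2·14·√2·14) = 392/554.37 = 0.7071, so ∠JCM = 45°.

Therefore, the measure of angle ∠JCM = 45°.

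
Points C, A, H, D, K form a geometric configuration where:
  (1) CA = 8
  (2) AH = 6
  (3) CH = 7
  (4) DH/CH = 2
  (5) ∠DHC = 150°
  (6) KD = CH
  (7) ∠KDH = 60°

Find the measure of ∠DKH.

From the given relations: KD = CH = 7; DH = 2·CH = 2·7 = 14.
Step 1: By the law of cosines on triangle KDH: KH² = 7² + 14² − 2·7·14·cos(60°) = 147, so KH = 7·√3.
Step 2: By the inverse law of cosines on triangle DKH: cos(∠DKH) = (7² + (7·√3)² − 14²) / (2·7·7·√3) = 0/169.74 = 0, so ∠DKH = 90°.

Therefore, the measure of angle ∠DKH = 90°.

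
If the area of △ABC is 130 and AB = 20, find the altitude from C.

Area = (1/2) * base * height
height = 2 * Area / base
height = 2 * 130 / 20
height = 260 / 20
height = 13

13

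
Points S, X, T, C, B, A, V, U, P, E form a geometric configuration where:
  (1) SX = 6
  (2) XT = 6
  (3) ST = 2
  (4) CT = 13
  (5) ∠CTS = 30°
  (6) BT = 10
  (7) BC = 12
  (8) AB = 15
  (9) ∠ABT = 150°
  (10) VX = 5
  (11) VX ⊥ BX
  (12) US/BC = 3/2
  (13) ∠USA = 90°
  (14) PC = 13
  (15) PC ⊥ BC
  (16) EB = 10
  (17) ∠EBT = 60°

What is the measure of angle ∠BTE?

Step 1: By the law of cosines on triangle TBE: TE² = 10² + 10² − 2·10·10·cos(60°) = 100, so TE = 10.
Step 2: By the inverse law of cosines on triangle BTE: cos(∠BTE) = (10² + 10² − 10²) / (2·10·10) = 100/200 = 0.5, so ∠BTE = 60°.

Therefore, the measure of angle ∠BTE = 60°.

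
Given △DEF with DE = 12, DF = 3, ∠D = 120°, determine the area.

Area = (1/2) * DE * DF * sin(D)
Area = (1/2) * 12 * 3 * sin(120°)
Area = (1/2) * 12 * 3 * sqrt(3)/2
Area = 9*sqrt(3)

9*sqrt(3)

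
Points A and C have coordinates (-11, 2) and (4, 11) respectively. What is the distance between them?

The horizontal distance is |4 - -11| = 15 and the vertical distance is |11 - 2| = 9.
By the Pythagorean theorem, d = sqrt(15^2 + 9^2) = sqrt(306) = 3*sqrt(34).

3*sqrt(34)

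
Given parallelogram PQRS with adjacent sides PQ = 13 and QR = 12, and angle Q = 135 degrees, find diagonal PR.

The diagonal of a parallelogram can be found by treating two adjacent sides and the diagonal as a triangle.
Applying the law of cosines with sides 13, 12 and included angle 135°:
d^2 = 169 + 144 - 312*cos(135°) = 156*sqrt(2) + 313
d = sqrt(156*sqrt(2) + 313)

sqrt(156*sqrt(2) + 313)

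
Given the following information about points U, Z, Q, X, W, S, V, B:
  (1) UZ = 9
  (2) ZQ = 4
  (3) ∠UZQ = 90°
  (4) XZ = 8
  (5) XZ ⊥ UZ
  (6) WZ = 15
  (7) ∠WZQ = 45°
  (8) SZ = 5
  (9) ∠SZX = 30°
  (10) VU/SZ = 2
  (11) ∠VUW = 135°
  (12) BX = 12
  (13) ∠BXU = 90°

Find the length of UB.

Step 1: By the law of cosines on triangle UZX: UX² = 9² + 8² − 2·9·8·cos(90°) = 145, so UX = √145.
Step 2: By the law of cosines on triangle UXB: UB² = √145² + 12² − 2·√145·12·cos(90°) = 289, so UB = 17.

Therefore, the length of UB = 17.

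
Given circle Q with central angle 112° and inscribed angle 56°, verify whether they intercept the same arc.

By the inscribed angle theorem, if both angles subtend the same arc, the inscribed angle must be half the central angle.
Half of 112° = 56°, which equals the given inscribed angle of 56°.
Therefore, yes, they correspond to the same arc.

Yes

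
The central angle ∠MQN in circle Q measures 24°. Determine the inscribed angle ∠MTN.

By the inscribed angle theorem, the inscribed angle is half the central angle.
Inscribed angle = 24° / 2 = 12°

12°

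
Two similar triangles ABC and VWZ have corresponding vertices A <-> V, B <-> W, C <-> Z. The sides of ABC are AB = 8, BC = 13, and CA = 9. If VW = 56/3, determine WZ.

Since the triangles are similar, the ratio of corresponding sides is constant.
Scale factor k = VW / AB = 56/3 / 8 = 7/3
WZ = k * BC = 7/3 * 13 = 91/3

91/3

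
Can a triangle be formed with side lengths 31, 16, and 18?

Sort the sides: 16, 18, 31.
It suffices to check that the sum of the two smallest exceeds the largest:
16 + 18 = 34 > 31. ✓
Yes, a valid triangle can be formed.

Yes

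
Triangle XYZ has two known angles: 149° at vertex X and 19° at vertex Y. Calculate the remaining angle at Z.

angle Z = 180 - 149 - 19 = 12 degrees.

12 degrees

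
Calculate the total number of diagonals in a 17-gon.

The number of diagonals in an n-gon is n(n - 3)/2.
For n = 17: 17(17 - 3)/2 = 17 × 14 / 2 = 119.

119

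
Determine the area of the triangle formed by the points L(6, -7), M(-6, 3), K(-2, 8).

The Shoelace formula computes the area from vertex coordinates by summing cross products.
For vertices (6,-7), (-6,3), (-2,8):
Signed sum = 6*3 - -6*-7 + -6*8 - -2*3 + -2*-7 - 6*8
= -24 + -42 + -34 = -100
Area = (1/2)|-100| = 50.

50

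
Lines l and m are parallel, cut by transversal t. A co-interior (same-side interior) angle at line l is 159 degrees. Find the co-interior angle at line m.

Co-interior angles (same-side interior) formed by parallel lines and a transversal are supplementary (sum to 180 degrees).
The given angle is 159 degrees.
The co-interior angle = 180 - 159 = 21 degrees.

21 degrees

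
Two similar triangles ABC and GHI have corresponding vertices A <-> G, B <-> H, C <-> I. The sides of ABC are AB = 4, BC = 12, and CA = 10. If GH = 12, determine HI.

k = 12/4 = 3. HI = 3 * 12 = 36.

36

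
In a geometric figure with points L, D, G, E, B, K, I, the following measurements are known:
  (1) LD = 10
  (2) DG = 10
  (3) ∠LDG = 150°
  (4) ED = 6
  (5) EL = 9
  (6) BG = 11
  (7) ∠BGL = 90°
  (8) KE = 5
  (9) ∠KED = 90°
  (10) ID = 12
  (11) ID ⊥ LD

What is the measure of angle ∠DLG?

Step 1: By the law of cosines on triangle LDG: LG² = 10² + 10² − 2·10·10·cos(150°) = 373.21, so LG ≈ 19.32.
Step 2: By the inverse law of cosines on triangle DLG: cos(∠DLG) = (10² + 19.32² − 10²) / (2·10·19.32) = 373.21/386.37 = 0.9659, so ∠DLG = 15°.

Therefore, the measure of angle ∠DLG = 15°.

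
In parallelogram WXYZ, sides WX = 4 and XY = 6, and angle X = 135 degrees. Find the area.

Area = a * b * sin(theta)
Area = 4 * 6 * sin(135 degrees)
Area = 24 * sqrt(2)/2
Area = 12*sqrt(2)

12*sqrt(2)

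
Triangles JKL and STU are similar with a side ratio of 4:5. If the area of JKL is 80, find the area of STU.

The ratio of areas of similar triangles = (side ratio)^2.
Side ratio = 4:5, so area ratio = 16:25.
Area of STU / Area of JKL = 25/16
Area of STU = 80 * 25/16 = 125

125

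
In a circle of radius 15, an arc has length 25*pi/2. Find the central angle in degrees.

θ = 360 × 25*pi/2 / (2π × 15) = 150° (rearranging arc length formula).

150°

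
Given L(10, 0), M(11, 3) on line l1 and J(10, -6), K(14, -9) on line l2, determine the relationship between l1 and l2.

Slope of line 1: m1 = (3 - 0)/(11 - 10) = 3/1 = 3
Slope of line 2: m2 = (-9 - -6)/(14 - 10) = -3/4 = -3/4
m1 != m2 and m1*m2 = -9/4 != -1. Neither.

Neither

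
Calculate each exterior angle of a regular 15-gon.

Each exterior angle of a regular n-gon is 360 / n.
For n = 15: 360 / 15 = 24 degrees.

24 degrees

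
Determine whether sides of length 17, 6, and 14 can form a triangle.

Sort the sides: 6, 14, 17.
It suffices to check that the sum of the two smallest exceeds the largest:
6 + 14 = 20 > 17. ✓
Yes, a valid triangle can be formed.

Yes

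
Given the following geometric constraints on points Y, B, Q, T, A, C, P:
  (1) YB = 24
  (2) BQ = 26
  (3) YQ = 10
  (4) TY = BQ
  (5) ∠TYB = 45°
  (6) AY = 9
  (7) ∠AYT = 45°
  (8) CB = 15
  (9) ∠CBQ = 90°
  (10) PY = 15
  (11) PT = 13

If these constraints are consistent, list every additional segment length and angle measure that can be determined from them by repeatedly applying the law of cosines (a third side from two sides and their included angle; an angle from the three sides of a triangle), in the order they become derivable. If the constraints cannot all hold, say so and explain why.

The constraints are consistent. Derivable facts, in order:
After 1 step:
- BT ≈ 19.22
- QC ≈ 30.02
- TA ≈ 20.64
- ∠BQY = 67.38°
- ∠BYQ = 90°
- ∠PTY = 23.49°
- ∠PYT = 20.21°
- ∠QBY = 22.62°
- ∠TPY = 136.31°
After 2 steps:
- ∠ATY = 17.96°
- ∠BCQ = 60.02°
- ∠BQC = 29.98°
- ∠BTY = 61.98°
- ∠TAY = 117.04°
- ∠TBY = 73.02°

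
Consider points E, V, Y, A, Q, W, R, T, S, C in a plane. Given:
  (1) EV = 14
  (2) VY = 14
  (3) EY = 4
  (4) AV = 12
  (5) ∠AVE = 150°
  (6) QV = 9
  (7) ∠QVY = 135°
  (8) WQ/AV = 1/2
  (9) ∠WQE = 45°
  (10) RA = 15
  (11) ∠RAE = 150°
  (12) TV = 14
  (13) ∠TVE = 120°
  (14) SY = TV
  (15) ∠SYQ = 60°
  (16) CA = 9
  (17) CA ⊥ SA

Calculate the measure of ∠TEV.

Step 1: By the law of cosines on triangle EVT: ET² = 14² + 14² − 2·14·14·cos(120°) = 588, so ET = 14·√3.
Step 2: By the inverse law of cosines on triangle TEV: cos(∠TEV) = ((14·√3)² + 14² − 14²) / (2·14·√3·14) = 588/678.96 = 0.866, so ∠TEV = 30°.

Therefore, the measure of angle ∠TEV = 30°.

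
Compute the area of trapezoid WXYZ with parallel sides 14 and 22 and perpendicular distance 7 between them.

Area = (14 + 22) * 7 / 2 = 252 / 2 = 126

126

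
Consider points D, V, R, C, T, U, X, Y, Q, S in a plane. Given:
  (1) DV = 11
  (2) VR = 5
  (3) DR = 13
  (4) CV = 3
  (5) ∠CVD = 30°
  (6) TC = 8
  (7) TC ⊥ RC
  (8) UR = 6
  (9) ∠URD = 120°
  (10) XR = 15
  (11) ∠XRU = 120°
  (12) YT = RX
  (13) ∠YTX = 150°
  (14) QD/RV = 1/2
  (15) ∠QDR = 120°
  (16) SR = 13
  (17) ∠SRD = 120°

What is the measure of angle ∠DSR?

Step 1: By the law of cosines on triangle SRD: SD² = 13² + 13² − 2·13·13·cos(120°) = 507, so SD = 13·√3.
Step 2: By the inverse law of cosines on triangle DSR: cos(∠DSR) = ((13·√3)² + 13² − 13²) / (2·13·√3·13) = 507/585.43 = 0.866, so ∠DSR = 30°.

Therefore, the measure of angle ∠DSR = 30°.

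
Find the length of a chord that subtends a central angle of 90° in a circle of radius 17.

Chord length = 2r sin(θ/2)
= 2 × 17 × sin(90°/2)
= 2 × 17 × sin(45°)
= 17*sqrt(2)

17*sqrt(2)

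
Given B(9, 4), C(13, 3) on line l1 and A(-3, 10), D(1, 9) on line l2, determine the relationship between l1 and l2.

Slope of line 1: m1 = (3 - 4)/(13 - 9) = -1/4 = -1/4
Slope of line 2: m2 = (9 - 10)/(1 - -3) = -1/4 = -1/4
Since m1 = m2 = -1/4, the lines are parallel.

Parallel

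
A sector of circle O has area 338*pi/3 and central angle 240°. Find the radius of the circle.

The sector covers 240°/360° = 2/3 of the full circle.
Full circle area = 338*pi/3 / 2/3 = 169*pi.
Since full area = πr², we get r² = 169*pi/π = 169, so r = 13.

13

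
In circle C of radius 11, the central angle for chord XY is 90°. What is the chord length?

Chord length = 2r sin(θ/2)
= 2 × 11 × sin(90°/2)
= 2 × 11 × sin(45°)
= 11*sqrt(2)

11*sqrt(2)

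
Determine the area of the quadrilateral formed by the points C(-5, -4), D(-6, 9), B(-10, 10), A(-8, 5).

Shoelace: sum of cross terms = 48, Area = (1/2)|48| = 24

24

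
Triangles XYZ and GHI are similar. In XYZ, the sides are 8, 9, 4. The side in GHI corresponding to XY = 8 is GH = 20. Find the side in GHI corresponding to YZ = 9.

Since the triangles are similar, the ratio of corresponding sides is constant.
Scale factor k = GH / XY = 20 / 8 = 5/2
HI = k * YZ = 5/2 * 9 = 45/2

45/2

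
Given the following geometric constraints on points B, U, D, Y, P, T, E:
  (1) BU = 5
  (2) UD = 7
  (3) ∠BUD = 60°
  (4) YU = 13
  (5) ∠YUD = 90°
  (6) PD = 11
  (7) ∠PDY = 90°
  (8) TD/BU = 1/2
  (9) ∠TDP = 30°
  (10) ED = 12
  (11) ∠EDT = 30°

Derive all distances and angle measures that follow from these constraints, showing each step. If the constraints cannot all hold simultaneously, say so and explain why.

The constraints are consistent.

From the given relations:
  TD = 1/2·BU = 1/2·5 ≈ 2.5

Step 1: From BU = 5, UD = 7, and ∠BUD = 60°, by the law of cosines:
  BD² = BU² + UD² - 2·BU·UD·cos(60°) = 25 + 49 - 35 = 39
  BD = √39

Step 2: From DU = 7, UY = 13, and ∠DUY = 90°, by the law of cosines:
  DY² = DU² + UY² - 2·DU·UY·cos(90°) = 49 + 169 - 0 = 218
  DY ≈ 14.76

Step 3: From PD = 11, DT = 2.5, and ∠PDT = 30°, by the law of cosines:
  PT² = PD² + DT² - 2·PD·DT·cos(30°) = 121 + 6.25 - 47.63 = 79.62
  PT ≈ 8.92

Step 4: From TD = 2.5, DE = 12, and ∠TDE = 30°, by the law of cosines:
  TE² = TD² + DE² - 2·TD·DE·cos(30°) = 6.25 + 144 - 51.96 = 98.29
  TE ≈ 9.91

Step 5: From YD = 14.76, DP = 11, and ∠YDP = 90°, by the law of cosines:
  YP² = YD² + DP² - 2·YD·DP·cos(90°) = 218 + 121 - 0 = 339
  YP ≈ 18.41

Step 6: From BD = √39, BU = 5, DU = 7, by the inverse law of cosines:
  cos(∠DBU) = (BD² + BU² - DU²) / (2·BD·BU)
  ∠DBU = 76.1°

Step 7: From DB = √39, DU = 7, BU = 5, by the inverse law of cosines:
  cos(∠BDU) = (DB² + DU² - BU²) / (2·DB·DU)
  ∠BDU = 43.9°

Step 8: From DU = 7, DY = 14.76, UY = 13, by the inverse law of cosines:
  cos(∠UDY) = (DU² + DY² - UY²) / (2·DU·DY)
  ∠UDY = 61.7°

Step 9: From YD = 14.76, YU = 13, DU = 7, by the inverse law of cosines:
  cos(∠DYU) = (YD² + YU² - DU²) / (2·YD·YU)
  ∠DYU = 28.3°

Step 10: From PD = 11, PT = 8.92, DT = 2.5, by the inverse law of cosines:
  cos(∠DPT) = (PD² + PT² - DT²) / (2·PD·PT)
  ∠DPT = 8.05°

Step 11: From TD = 2.5, TE = 9.91, DE = 12, by the inverse law of cosines:
  cos(∠DTE) = (TD² + TE² - DE²) / (2·TD·TE)
  ∠DTE = 142.76°

Step 12: From TD = 2.5, TP = 8.92, DP = 11, by the inverse law of cosines:
  cos(∠DTP) = (TD² + TP² - DP²) / (2·TD·TP)
  ∠DTP = 141.95°

Step 13: From ED = 12, ET = 9.91, DT = 2.5, by the inverse law of cosines:
  cos(∠DET) = (ED² + ET² - DT²) / (2·ED·ET)
  ∠DET = 7.24°

Step 14: From YD = 14.76, YP = 18.41, DP = 11, by the inverse law of cosines:
  cos(∠DYP) = (YD² + YP² - DP²) / (2·YD·YP)
  ∠DYP = 36.69°

Step 15: From PD = 11, PY = 18.41, DY = 14.76, by the inverse law of cosines:
  cos(∠DPY) = (PD² + PY² - DY²) / (2·PD·PY)
  ∠DPY = 53.31°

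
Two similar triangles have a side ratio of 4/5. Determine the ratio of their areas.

Area scales with the square of linear dimensions. If every length is multiplied by 4/5, then the area is multiplied by (4/5)^2 = 16/25.
The area ratio is 16:25.

16:25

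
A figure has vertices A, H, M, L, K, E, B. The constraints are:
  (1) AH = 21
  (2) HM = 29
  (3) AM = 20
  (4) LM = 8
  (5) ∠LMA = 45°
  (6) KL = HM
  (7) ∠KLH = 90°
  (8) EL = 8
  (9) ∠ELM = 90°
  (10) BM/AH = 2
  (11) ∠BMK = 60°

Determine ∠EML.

Step 1: By the law of cosines on triangle MLE: ME² = 8² + 8² − 2·8·8·cos(90°) = 128, so ME = 8·√2.
Step 2: By the inverse law of cosines on triangle EML: cos(∠EML) = ((8·√2)² + 8² − 8²) / (2·8·√2·8) = 128/181.02 = 0.7071, so ∠EML = 45°.

Therefore, the measure of angle ∠EML = 45°.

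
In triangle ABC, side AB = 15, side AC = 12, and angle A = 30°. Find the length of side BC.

When two sides and the included angle are known, the law of cosines gives the third side.
c^2 = a^2 + b^2 - 2ab cos(C) generalizes the Pythagorean theorem to non-right triangles.
Here: BC^2 = 225 + 144 - 360*(sqrt(3)/2) = 369 - 180*sqrt(3)
BC = 3*sqrt(41 - 20*sqrt(3))

3*sqrt(41 - 20*sqrt(3))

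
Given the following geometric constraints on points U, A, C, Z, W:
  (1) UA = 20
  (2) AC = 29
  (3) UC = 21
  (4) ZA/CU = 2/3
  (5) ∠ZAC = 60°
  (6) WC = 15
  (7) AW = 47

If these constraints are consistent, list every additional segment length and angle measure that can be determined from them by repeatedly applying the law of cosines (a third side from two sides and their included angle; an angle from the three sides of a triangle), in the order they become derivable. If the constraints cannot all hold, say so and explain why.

These constraints are not satisfiable: by the triangle inequality in triangle CAW, (2) AC = 29 and (6) WC = 15 force AW ≤ 29 + 15 = 44, but (7) says AW = 47. No planar figure meets all of them, so nothing further can be derived.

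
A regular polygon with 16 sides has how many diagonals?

Each of the 16 vertices connects to 13 non-adjacent vertices via diagonals.
Total connections = 16 × 13 = 208, but each diagonal is counted twice.
Number of diagonals = 208 / 2 = 104.

104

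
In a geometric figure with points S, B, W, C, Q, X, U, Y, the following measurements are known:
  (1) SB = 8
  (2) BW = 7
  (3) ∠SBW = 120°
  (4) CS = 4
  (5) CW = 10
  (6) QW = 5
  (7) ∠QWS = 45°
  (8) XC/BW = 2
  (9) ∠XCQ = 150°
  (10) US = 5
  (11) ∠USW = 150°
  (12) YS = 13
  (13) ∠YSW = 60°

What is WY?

Step 1: By the law of cosines on triangle SBW: SW² = 8² + 7² − 2·8·7·cos(120°) = 169, so SW = 13.
Step 2: By the law of cosines on triangle WSY: WY² = 13² + 13² − 2·13·13·cos(60°) = 169, so WY = 13.

Therefore, the length of WY = 13.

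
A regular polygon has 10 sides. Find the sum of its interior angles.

The sum of interior angles of an n-sided polygon is (n - 2) * 180.
For n = 10: (10 - 2) * 180 = 8 * 180 = 1440 degrees.

1440 degrees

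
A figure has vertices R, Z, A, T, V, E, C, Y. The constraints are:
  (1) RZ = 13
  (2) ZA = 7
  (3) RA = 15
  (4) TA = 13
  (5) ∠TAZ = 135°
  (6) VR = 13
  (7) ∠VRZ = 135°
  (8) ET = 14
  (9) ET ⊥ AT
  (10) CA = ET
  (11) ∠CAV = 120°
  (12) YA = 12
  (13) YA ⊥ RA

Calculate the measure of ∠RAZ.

Step 1: By the inverse law of cosines on triangle RAZ: cos(∠RAZ) = (15² + 7² − 13²) / (2·15·7) = 105/210 = 0.5, so ∠RAZ = 60°.

Therefore, the measure of angle ∠RAZ = 60°.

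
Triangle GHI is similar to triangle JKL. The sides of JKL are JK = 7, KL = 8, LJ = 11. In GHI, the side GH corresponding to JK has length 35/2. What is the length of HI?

k = 35/2/7 = 5/2. HI = 5/2 * 8 = 20.

20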